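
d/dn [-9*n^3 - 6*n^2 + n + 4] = -27*n^2 - 12*n + 1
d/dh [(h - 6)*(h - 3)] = 2*h - 9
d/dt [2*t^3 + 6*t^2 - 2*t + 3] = 6*t^2 + 12*t - 2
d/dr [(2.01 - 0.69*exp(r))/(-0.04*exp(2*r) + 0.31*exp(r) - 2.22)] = (-0.0276*exp(2*r) + 0.1608*exp(r) + 0.9087)*exp(r)/(0.0016*exp(4*r) - 0.0248*exp(3*r) + 0.2737*exp(2*r) - 1.3764*exp(r) + 4.9284)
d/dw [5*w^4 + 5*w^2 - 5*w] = 20*w^3 + 10*w - 5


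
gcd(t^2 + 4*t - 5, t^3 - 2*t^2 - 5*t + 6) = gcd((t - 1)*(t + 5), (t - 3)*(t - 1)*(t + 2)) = t - 1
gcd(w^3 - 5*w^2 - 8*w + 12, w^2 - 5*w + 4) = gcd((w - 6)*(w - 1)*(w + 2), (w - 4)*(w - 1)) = w - 1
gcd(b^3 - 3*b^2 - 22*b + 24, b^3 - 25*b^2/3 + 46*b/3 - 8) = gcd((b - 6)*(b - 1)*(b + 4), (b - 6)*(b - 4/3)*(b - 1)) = b^2 - 7*b + 6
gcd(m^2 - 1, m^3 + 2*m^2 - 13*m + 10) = m - 1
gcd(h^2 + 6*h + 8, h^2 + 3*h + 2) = h + 2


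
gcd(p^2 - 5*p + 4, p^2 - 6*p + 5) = p - 1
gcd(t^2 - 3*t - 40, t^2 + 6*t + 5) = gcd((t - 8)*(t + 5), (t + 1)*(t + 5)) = t + 5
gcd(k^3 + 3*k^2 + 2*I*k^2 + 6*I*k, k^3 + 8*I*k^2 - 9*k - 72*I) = k + 3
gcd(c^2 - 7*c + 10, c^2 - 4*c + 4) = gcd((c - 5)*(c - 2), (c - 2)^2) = c - 2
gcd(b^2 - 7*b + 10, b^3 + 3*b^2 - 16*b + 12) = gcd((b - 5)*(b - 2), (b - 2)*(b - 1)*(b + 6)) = b - 2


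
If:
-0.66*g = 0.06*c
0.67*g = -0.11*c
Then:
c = 0.00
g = 0.00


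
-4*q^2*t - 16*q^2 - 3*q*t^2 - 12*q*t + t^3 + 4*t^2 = (-4*q + t)*(q + t)*(t + 4)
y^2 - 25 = (y - 5)*(y + 5)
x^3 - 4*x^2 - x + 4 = (x - 4)*(x - 1)*(x + 1)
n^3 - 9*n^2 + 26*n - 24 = (n - 4)*(n - 3)*(n - 2)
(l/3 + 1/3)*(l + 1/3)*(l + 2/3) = l^3/3 + 2*l^2/3 + 11*l/27 + 2/27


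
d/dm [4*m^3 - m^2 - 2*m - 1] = 12*m^2 - 2*m - 2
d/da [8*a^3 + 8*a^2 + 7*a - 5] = 24*a^2 + 16*a + 7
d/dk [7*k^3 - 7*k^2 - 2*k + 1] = 21*k^2 - 14*k - 2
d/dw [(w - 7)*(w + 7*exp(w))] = w + (w - 7)*(7*exp(w) + 1) + 7*exp(w)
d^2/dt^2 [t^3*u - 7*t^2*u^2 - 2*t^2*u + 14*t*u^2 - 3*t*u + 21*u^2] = 2*u*(3*t - 7*u - 2)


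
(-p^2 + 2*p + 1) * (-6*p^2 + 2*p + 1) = 6*p^4 - 14*p^3 - 3*p^2 + 4*p + 1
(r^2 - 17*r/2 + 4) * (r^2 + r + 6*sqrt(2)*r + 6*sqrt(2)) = r^4 - 15*r^3/2 + 6*sqrt(2)*r^3 - 45*sqrt(2)*r^2 - 9*r^2/2 - 27*sqrt(2)*r + 4*r + 24*sqrt(2)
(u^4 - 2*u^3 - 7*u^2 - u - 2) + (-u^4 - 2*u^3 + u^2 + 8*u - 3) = -4*u^3 - 6*u^2 + 7*u - 5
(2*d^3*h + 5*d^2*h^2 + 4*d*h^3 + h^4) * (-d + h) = -2*d^4*h - 3*d^3*h^2 + d^2*h^3 + 3*d*h^4 + h^5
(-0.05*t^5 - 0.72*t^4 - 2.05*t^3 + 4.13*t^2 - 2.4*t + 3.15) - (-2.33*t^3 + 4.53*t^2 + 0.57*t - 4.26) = -0.05*t^5 - 0.72*t^4 + 0.28*t^3 - 0.4*t^2 - 2.97*t + 7.41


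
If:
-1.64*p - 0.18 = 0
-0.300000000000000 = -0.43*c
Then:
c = 0.70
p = -0.11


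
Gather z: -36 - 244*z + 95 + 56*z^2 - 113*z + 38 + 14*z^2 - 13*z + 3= 70*z^2 - 370*z + 100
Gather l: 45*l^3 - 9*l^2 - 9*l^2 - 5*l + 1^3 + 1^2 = 45*l^3 - 18*l^2 - 5*l + 2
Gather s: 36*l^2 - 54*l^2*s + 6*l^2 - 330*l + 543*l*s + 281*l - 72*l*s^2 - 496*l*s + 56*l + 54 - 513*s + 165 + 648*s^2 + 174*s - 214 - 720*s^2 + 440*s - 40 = 42*l^2 + 7*l + s^2*(-72*l - 72) + s*(-54*l^2 + 47*l + 101) - 35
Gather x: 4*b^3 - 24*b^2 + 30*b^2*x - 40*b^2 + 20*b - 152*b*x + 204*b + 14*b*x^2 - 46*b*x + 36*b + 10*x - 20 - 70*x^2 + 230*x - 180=4*b^3 - 64*b^2 + 260*b + x^2*(14*b - 70) + x*(30*b^2 - 198*b + 240) - 200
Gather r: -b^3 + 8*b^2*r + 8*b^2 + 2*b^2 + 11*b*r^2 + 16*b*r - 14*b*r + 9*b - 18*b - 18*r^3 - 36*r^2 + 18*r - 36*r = -b^3 + 10*b^2 - 9*b - 18*r^3 + r^2*(11*b - 36) + r*(8*b^2 + 2*b - 18)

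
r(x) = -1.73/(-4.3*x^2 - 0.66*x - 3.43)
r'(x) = -1.73*(8.6*x + 0.66)/(-4.3*x^2 - 0.66*x - 3.43)^2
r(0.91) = 0.23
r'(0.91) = -0.25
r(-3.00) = 0.04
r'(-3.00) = 0.03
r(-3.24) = 0.04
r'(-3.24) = 0.02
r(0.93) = 0.22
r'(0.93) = -0.25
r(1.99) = 0.08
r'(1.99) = -0.06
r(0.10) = 0.49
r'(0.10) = -0.21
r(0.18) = 0.47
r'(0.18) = -0.28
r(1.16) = 0.17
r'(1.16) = -0.18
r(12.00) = 0.00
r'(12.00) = -0.00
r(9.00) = 0.00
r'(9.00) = -0.00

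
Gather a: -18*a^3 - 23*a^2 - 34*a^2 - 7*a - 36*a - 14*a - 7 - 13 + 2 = -18*a^3 - 57*a^2 - 57*a - 18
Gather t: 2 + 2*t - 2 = 2*t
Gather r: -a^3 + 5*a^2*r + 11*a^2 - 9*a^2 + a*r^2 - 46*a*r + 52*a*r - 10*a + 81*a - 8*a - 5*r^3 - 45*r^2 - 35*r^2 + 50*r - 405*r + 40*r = -a^3 + 2*a^2 + 63*a - 5*r^3 + r^2*(a - 80) + r*(5*a^2 + 6*a - 315)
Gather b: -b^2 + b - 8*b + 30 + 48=-b^2 - 7*b + 78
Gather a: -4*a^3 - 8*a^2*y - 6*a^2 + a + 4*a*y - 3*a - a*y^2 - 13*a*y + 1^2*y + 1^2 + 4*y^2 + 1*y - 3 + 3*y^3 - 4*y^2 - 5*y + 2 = -4*a^3 + a^2*(-8*y - 6) + a*(-y^2 - 9*y - 2) + 3*y^3 - 3*y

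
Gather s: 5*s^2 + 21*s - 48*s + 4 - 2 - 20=5*s^2 - 27*s - 18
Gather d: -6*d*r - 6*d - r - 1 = d*(-6*r - 6) - r - 1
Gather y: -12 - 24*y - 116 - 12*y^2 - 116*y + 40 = -12*y^2 - 140*y - 88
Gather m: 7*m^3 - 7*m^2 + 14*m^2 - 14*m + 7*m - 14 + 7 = 7*m^3 + 7*m^2 - 7*m - 7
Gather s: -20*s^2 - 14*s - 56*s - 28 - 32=-20*s^2 - 70*s - 60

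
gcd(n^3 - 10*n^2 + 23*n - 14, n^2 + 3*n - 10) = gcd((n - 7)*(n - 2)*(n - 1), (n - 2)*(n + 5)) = n - 2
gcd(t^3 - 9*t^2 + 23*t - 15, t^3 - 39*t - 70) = 1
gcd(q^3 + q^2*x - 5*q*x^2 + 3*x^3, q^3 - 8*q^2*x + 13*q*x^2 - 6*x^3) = q^2 - 2*q*x + x^2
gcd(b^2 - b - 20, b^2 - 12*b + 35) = b - 5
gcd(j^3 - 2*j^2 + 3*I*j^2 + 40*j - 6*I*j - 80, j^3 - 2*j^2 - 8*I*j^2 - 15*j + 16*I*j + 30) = j^2 + j*(-2 - 5*I) + 10*I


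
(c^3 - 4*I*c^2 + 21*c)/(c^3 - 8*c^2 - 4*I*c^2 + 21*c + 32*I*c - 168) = c/(c - 8)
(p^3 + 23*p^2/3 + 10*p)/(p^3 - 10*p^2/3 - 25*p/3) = (p + 6)/(p - 5)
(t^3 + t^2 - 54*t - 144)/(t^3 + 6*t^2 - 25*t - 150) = (t^2 - 5*t - 24)/(t^2 - 25)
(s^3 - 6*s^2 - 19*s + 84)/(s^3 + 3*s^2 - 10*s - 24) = (s - 7)/(s + 2)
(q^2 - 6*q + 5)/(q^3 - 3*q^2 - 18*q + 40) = (q - 1)/(q^2 + 2*q - 8)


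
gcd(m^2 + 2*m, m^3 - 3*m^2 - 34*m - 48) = m + 2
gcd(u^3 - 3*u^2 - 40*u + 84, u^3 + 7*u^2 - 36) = u^2 + 4*u - 12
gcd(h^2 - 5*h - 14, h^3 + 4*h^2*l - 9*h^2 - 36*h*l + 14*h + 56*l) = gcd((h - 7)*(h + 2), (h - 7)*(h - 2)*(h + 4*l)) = h - 7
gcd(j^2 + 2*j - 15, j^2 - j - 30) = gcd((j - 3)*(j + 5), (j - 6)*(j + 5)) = j + 5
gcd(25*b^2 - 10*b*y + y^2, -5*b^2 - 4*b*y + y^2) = -5*b + y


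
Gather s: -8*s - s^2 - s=-s^2 - 9*s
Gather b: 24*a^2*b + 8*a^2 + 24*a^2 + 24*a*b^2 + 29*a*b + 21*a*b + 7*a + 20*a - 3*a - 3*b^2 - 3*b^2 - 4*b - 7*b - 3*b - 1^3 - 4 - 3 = 32*a^2 + 24*a + b^2*(24*a - 6) + b*(24*a^2 + 50*a - 14) - 8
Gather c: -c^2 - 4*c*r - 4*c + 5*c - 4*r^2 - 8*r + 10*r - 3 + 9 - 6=-c^2 + c*(1 - 4*r) - 4*r^2 + 2*r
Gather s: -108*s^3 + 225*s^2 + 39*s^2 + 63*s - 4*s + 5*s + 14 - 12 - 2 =-108*s^3 + 264*s^2 + 64*s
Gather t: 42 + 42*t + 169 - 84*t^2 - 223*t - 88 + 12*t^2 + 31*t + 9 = -72*t^2 - 150*t + 132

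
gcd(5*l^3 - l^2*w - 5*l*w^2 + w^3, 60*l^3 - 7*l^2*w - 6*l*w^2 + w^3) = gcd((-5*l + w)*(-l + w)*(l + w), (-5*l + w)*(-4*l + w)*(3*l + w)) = -5*l + w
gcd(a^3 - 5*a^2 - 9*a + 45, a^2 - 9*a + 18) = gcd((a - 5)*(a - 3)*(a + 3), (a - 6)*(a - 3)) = a - 3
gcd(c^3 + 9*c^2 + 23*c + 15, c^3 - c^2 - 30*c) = c + 5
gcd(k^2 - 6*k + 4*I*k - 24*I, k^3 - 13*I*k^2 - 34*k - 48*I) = 1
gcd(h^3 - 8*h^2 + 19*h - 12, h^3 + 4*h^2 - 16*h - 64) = h - 4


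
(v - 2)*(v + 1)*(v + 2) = v^3 + v^2 - 4*v - 4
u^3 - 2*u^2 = u^2*(u - 2)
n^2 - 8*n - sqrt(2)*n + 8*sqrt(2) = (n - 8)*(n - sqrt(2))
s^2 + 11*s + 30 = (s + 5)*(s + 6)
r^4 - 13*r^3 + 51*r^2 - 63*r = r*(r - 7)*(r - 3)^2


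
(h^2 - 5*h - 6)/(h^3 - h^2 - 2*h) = (h - 6)/(h*(h - 2))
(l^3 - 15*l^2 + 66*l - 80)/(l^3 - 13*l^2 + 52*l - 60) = (l - 8)/(l - 6)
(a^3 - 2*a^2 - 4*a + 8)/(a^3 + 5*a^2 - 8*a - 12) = (a^2 - 4)/(a^2 + 7*a + 6)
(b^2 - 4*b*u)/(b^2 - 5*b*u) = (b - 4*u)/(b - 5*u)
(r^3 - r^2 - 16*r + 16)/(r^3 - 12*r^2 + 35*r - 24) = (r^2 - 16)/(r^2 - 11*r + 24)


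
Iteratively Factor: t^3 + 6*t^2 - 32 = (t + 4)*(t^2 + 2*t - 8) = (t - 2)*(t + 4)*(t + 4)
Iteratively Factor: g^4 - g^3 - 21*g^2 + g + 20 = (g - 5)*(g^3 + 4*g^2 - g - 4) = (g - 5)*(g + 4)*(g^2 - 1) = (g - 5)*(g - 1)*(g + 4)*(g + 1)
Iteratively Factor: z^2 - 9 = (z + 3)*(z - 3)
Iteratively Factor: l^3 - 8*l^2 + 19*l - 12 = (l - 3)*(l^2 - 5*l + 4) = (l - 4)*(l - 3)*(l - 1)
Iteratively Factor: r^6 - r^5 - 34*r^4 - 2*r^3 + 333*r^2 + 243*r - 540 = (r + 3)*(r^5 - 4*r^4 - 22*r^3 + 64*r^2 + 141*r - 180) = (r + 3)^2*(r^4 - 7*r^3 - r^2 + 67*r - 60) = (r + 3)^3*(r^3 - 10*r^2 + 29*r - 20) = (r - 4)*(r + 3)^3*(r^2 - 6*r + 5) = (r - 5)*(r - 4)*(r + 3)^3*(r - 1)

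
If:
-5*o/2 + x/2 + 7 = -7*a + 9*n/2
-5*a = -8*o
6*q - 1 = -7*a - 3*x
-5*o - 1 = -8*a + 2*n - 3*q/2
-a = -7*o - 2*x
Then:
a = 2224/1353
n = 4375/1353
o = 1390/1353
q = -1478/4059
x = -1251/451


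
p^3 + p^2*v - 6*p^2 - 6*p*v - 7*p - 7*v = (p - 7)*(p + 1)*(p + v)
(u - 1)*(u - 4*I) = u^2 - u - 4*I*u + 4*I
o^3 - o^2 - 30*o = o*(o - 6)*(o + 5)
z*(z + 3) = z^2 + 3*z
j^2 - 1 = (j - 1)*(j + 1)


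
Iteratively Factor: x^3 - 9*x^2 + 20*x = (x - 4)*(x^2 - 5*x) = x*(x - 4)*(x - 5)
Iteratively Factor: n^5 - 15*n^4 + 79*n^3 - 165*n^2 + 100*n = (n - 5)*(n^4 - 10*n^3 + 29*n^2 - 20*n) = (n - 5)*(n - 4)*(n^3 - 6*n^2 + 5*n) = n*(n - 5)*(n - 4)*(n^2 - 6*n + 5) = n*(n - 5)^2*(n - 4)*(n - 1)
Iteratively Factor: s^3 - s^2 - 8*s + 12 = (s + 3)*(s^2 - 4*s + 4) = (s - 2)*(s + 3)*(s - 2)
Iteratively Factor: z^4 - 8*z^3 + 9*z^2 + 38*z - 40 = (z - 5)*(z^3 - 3*z^2 - 6*z + 8) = (z - 5)*(z + 2)*(z^2 - 5*z + 4) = (z - 5)*(z - 4)*(z + 2)*(z - 1)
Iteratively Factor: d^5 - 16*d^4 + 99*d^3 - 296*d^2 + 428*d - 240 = (d - 4)*(d^4 - 12*d^3 + 51*d^2 - 92*d + 60) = (d - 5)*(d - 4)*(d^3 - 7*d^2 + 16*d - 12) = (d - 5)*(d - 4)*(d - 2)*(d^2 - 5*d + 6) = (d - 5)*(d - 4)*(d - 2)^2*(d - 3)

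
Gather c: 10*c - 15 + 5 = 10*c - 10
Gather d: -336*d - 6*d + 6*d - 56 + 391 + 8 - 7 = 336 - 336*d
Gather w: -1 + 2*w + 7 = 2*w + 6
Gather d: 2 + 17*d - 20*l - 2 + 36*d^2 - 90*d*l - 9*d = 36*d^2 + d*(8 - 90*l) - 20*l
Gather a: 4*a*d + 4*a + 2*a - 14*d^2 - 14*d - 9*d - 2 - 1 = a*(4*d + 6) - 14*d^2 - 23*d - 3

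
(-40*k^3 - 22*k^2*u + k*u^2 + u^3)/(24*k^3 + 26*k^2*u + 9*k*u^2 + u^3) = (-5*k + u)/(3*k + u)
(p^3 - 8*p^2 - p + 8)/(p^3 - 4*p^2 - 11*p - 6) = (p^2 - 9*p + 8)/(p^2 - 5*p - 6)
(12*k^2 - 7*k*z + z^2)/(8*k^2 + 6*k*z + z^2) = (12*k^2 - 7*k*z + z^2)/(8*k^2 + 6*k*z + z^2)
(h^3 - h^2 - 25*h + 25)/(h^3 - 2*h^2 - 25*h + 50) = (h - 1)/(h - 2)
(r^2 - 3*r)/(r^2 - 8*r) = (r - 3)/(r - 8)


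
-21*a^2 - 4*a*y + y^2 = (-7*a + y)*(3*a + y)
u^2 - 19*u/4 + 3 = (u - 4)*(u - 3/4)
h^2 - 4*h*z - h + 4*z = (h - 1)*(h - 4*z)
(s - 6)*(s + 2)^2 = s^3 - 2*s^2 - 20*s - 24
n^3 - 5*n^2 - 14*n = n*(n - 7)*(n + 2)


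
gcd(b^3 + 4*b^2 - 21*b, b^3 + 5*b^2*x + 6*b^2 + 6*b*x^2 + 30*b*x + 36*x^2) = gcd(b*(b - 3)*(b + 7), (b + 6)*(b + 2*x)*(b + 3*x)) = 1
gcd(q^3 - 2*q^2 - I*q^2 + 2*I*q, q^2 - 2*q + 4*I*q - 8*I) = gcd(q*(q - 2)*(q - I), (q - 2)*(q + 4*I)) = q - 2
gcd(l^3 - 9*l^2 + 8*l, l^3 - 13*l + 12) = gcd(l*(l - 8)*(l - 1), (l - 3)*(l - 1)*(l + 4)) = l - 1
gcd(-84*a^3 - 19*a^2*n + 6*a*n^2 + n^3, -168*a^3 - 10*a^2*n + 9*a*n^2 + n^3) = 28*a^2 - 3*a*n - n^2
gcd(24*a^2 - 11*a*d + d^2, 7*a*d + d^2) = 1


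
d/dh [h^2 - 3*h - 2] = 2*h - 3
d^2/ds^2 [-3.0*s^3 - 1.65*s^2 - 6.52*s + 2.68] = -18.0*s - 3.3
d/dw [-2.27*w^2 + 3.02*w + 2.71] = 3.02 - 4.54*w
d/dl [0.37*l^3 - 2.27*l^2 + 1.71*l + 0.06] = 1.11*l^2 - 4.54*l + 1.71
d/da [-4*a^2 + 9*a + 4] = 9 - 8*a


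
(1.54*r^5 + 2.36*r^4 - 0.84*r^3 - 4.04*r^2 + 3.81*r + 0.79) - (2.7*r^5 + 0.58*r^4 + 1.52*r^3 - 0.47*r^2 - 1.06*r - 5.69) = -1.16*r^5 + 1.78*r^4 - 2.36*r^3 - 3.57*r^2 + 4.87*r + 6.48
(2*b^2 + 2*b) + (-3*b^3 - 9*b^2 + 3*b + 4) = -3*b^3 - 7*b^2 + 5*b + 4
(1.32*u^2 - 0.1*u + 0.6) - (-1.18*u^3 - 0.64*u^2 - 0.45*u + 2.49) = 1.18*u^3 + 1.96*u^2 + 0.35*u - 1.89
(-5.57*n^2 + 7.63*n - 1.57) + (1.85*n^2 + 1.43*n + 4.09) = -3.72*n^2 + 9.06*n + 2.52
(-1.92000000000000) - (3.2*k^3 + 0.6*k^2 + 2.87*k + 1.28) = -3.2*k^3 - 0.6*k^2 - 2.87*k - 3.2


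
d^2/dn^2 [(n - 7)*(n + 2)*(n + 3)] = 6*n - 4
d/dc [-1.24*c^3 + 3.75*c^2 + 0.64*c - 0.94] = -3.72*c^2 + 7.5*c + 0.64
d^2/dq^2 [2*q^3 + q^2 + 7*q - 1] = 12*q + 2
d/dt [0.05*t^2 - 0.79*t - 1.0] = 0.1*t - 0.79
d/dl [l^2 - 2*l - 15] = 2*l - 2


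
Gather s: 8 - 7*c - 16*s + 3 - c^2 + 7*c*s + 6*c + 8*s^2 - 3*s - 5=-c^2 - c + 8*s^2 + s*(7*c - 19) + 6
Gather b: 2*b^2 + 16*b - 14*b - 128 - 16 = 2*b^2 + 2*b - 144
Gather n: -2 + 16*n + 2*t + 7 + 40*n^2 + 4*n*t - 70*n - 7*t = 40*n^2 + n*(4*t - 54) - 5*t + 5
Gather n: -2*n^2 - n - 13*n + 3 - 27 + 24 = -2*n^2 - 14*n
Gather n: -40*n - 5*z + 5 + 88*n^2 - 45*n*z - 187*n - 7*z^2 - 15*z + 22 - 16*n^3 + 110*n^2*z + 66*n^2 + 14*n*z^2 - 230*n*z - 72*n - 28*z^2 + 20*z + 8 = -16*n^3 + n^2*(110*z + 154) + n*(14*z^2 - 275*z - 299) - 35*z^2 + 35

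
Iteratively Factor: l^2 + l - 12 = (l + 4)*(l - 3)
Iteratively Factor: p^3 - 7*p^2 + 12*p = (p)*(p^2 - 7*p + 12) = p*(p - 3)*(p - 4)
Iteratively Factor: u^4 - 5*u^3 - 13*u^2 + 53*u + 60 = (u + 1)*(u^3 - 6*u^2 - 7*u + 60) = (u - 4)*(u + 1)*(u^2 - 2*u - 15) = (u - 4)*(u + 1)*(u + 3)*(u - 5)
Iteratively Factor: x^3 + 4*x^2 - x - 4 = (x - 1)*(x^2 + 5*x + 4) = (x - 1)*(x + 1)*(x + 4)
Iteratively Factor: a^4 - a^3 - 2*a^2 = (a)*(a^3 - a^2 - 2*a) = a*(a + 1)*(a^2 - 2*a) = a^2*(a + 1)*(a - 2)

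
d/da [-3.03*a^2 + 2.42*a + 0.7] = 2.42 - 6.06*a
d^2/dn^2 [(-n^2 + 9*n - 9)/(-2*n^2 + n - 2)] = 2*(-34*n^3 + 96*n^2 + 54*n - 41)/(8*n^6 - 12*n^5 + 30*n^4 - 25*n^3 + 30*n^2 - 12*n + 8)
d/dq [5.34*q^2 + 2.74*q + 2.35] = 10.68*q + 2.74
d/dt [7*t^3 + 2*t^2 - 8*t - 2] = 21*t^2 + 4*t - 8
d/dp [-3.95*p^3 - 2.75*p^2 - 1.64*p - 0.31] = -11.85*p^2 - 5.5*p - 1.64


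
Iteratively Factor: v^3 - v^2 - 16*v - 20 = (v + 2)*(v^2 - 3*v - 10) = (v - 5)*(v + 2)*(v + 2)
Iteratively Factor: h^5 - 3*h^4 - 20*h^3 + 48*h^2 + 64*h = (h)*(h^4 - 3*h^3 - 20*h^2 + 48*h + 64) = h*(h - 4)*(h^3 + h^2 - 16*h - 16) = h*(h - 4)^2*(h^2 + 5*h + 4) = h*(h - 4)^2*(h + 1)*(h + 4)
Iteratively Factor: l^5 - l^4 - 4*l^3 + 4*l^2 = (l - 2)*(l^4 + l^3 - 2*l^2) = l*(l - 2)*(l^3 + l^2 - 2*l) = l*(l - 2)*(l - 1)*(l^2 + 2*l) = l^2*(l - 2)*(l - 1)*(l + 2)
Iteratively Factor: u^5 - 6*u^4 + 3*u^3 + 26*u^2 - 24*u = (u - 3)*(u^4 - 3*u^3 - 6*u^2 + 8*u) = (u - 3)*(u + 2)*(u^3 - 5*u^2 + 4*u) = u*(u - 3)*(u + 2)*(u^2 - 5*u + 4) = u*(u - 3)*(u - 1)*(u + 2)*(u - 4)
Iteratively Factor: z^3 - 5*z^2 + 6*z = (z - 3)*(z^2 - 2*z) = z*(z - 3)*(z - 2)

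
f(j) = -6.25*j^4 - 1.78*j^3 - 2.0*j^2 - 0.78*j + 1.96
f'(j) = -25.0*j^3 - 5.34*j^2 - 4.0*j - 0.78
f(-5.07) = -3943.16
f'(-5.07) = 3140.33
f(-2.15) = -121.46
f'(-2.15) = 231.60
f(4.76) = -3447.58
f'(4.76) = -2837.07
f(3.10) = -649.91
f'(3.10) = -809.27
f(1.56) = -47.90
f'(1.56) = -114.93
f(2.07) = -138.76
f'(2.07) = -253.68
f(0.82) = -3.83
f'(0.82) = -21.43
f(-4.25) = -1933.29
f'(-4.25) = 1838.91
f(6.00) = -8559.20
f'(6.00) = -5617.02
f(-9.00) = -39861.65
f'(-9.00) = 17827.68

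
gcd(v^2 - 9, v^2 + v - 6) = v + 3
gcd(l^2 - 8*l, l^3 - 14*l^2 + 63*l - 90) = 1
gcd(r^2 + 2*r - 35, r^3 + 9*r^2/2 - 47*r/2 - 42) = r + 7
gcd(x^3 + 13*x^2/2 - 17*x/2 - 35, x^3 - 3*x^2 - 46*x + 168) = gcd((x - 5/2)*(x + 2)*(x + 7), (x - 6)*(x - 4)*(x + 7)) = x + 7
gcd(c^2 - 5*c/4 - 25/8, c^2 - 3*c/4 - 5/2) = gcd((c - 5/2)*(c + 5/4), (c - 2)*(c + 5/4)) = c + 5/4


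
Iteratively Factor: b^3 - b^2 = (b - 1)*(b^2) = b*(b - 1)*(b)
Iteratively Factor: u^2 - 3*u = (u - 3)*(u)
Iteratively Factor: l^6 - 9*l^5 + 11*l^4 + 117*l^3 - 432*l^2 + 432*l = (l)*(l^5 - 9*l^4 + 11*l^3 + 117*l^2 - 432*l + 432) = l*(l - 3)*(l^4 - 6*l^3 - 7*l^2 + 96*l - 144) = l*(l - 4)*(l - 3)*(l^3 - 2*l^2 - 15*l + 36) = l*(l - 4)*(l - 3)^2*(l^2 + l - 12) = l*(l - 4)*(l - 3)^2*(l + 4)*(l - 3)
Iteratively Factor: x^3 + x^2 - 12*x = (x - 3)*(x^2 + 4*x) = x*(x - 3)*(x + 4)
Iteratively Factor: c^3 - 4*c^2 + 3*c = (c - 3)*(c^2 - c) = (c - 3)*(c - 1)*(c)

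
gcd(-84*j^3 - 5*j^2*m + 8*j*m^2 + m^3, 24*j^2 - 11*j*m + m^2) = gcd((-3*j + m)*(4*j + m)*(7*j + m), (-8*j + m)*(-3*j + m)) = 3*j - m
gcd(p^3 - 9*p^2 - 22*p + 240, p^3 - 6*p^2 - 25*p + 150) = p^2 - p - 30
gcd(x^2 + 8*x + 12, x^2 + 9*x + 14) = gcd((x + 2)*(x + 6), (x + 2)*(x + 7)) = x + 2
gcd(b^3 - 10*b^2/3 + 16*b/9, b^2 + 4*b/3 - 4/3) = b - 2/3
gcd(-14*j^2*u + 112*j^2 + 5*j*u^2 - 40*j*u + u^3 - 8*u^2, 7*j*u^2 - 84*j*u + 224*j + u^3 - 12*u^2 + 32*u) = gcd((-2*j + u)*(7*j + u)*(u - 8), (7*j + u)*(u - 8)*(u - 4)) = 7*j*u - 56*j + u^2 - 8*u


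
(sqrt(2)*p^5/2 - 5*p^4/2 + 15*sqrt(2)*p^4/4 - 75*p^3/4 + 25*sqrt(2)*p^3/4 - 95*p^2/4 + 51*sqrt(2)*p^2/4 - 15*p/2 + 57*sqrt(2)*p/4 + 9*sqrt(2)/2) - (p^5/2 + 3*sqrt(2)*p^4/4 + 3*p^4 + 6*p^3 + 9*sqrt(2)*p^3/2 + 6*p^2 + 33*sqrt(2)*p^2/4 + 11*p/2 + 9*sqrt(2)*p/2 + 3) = -p^5/2 + sqrt(2)*p^5/2 - 11*p^4/2 + 3*sqrt(2)*p^4 - 99*p^3/4 + 7*sqrt(2)*p^3/4 - 119*p^2/4 + 9*sqrt(2)*p^2/2 - 13*p + 39*sqrt(2)*p/4 - 3 + 9*sqrt(2)/2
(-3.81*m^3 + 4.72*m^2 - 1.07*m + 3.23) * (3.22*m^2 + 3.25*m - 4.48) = -12.2682*m^5 + 2.8159*m^4 + 28.9634*m^3 - 14.2225*m^2 + 15.2911*m - 14.4704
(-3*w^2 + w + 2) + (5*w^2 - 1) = 2*w^2 + w + 1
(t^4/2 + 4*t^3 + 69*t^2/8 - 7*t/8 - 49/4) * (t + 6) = t^5/2 + 7*t^4 + 261*t^3/8 + 407*t^2/8 - 35*t/2 - 147/2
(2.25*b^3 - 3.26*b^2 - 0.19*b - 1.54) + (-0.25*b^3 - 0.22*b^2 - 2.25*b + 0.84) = 2.0*b^3 - 3.48*b^2 - 2.44*b - 0.7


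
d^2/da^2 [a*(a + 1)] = 2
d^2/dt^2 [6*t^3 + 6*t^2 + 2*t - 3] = 36*t + 12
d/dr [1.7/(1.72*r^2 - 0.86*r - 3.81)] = (1.462 - 5.848*r)/(-1.72*r^2 + 0.86*r + 3.81)^2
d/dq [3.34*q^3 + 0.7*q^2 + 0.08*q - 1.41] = 10.02*q^2 + 1.4*q + 0.08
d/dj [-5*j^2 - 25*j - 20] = -10*j - 25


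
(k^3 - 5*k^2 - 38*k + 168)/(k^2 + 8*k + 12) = (k^2 - 11*k + 28)/(k + 2)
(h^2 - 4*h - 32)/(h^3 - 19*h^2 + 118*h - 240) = (h + 4)/(h^2 - 11*h + 30)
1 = 1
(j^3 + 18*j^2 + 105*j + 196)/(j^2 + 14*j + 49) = j + 4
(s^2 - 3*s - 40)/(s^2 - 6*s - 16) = (s + 5)/(s + 2)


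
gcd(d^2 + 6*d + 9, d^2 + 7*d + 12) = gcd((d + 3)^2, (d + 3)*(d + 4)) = d + 3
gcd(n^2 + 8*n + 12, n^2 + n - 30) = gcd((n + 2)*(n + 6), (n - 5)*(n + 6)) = n + 6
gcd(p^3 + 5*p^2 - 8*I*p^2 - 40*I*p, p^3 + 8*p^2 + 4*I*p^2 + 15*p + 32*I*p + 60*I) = p + 5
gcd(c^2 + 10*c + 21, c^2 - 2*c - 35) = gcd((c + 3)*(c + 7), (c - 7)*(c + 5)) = 1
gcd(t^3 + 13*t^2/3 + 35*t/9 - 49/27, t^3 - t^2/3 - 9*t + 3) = t - 1/3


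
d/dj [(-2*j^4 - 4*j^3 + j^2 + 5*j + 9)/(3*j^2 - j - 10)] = (-12*j^5 - 6*j^4 + 88*j^3 + 104*j^2 - 74*j - 41)/(9*j^4 - 6*j^3 - 59*j^2 + 20*j + 100)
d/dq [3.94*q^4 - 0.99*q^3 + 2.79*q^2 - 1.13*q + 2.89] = 15.76*q^3 - 2.97*q^2 + 5.58*q - 1.13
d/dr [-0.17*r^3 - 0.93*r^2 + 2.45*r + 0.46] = -0.51*r^2 - 1.86*r + 2.45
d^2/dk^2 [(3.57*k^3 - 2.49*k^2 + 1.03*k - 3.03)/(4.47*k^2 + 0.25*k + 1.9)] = (1.13686837721616e-13*k^5 - 5.6843418860808e-14*k^4 - 13.467966*k^3 - 226.192842*k^2 + 4.52331*k + 32.13253)/(89.314623*k^6 + 14.985675*k^5 + 114.729255*k^4 + 12.755125*k^3 + 48.76635*k^2 + 2.7075*k + 6.859)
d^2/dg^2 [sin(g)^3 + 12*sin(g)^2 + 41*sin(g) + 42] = -9*sin(g)^3 - 48*sin(g)^2 - 35*sin(g) + 24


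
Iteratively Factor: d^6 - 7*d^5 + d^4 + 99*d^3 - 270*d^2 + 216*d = (d - 3)*(d^5 - 4*d^4 - 11*d^3 + 66*d^2 - 72*d) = (d - 3)^2*(d^4 - d^3 - 14*d^2 + 24*d) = d*(d - 3)^2*(d^3 - d^2 - 14*d + 24) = d*(d - 3)^2*(d + 4)*(d^2 - 5*d + 6) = d*(d - 3)^2*(d - 2)*(d + 4)*(d - 3)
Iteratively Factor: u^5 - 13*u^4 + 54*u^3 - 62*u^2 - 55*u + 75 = (u - 1)*(u^4 - 12*u^3 + 42*u^2 - 20*u - 75) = (u - 1)*(u + 1)*(u^3 - 13*u^2 + 55*u - 75) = (u - 5)*(u - 1)*(u + 1)*(u^2 - 8*u + 15) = (u - 5)^2*(u - 1)*(u + 1)*(u - 3)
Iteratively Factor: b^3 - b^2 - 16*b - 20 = (b - 5)*(b^2 + 4*b + 4) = (b - 5)*(b + 2)*(b + 2)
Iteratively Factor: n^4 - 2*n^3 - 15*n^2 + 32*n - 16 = (n - 1)*(n^3 - n^2 - 16*n + 16) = (n - 1)^2*(n^2 - 16) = (n - 1)^2*(n + 4)*(n - 4)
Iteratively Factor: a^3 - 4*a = (a + 2)*(a^2 - 2*a) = (a - 2)*(a + 2)*(a)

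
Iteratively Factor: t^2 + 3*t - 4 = (t + 4)*(t - 1)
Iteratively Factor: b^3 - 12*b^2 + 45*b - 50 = (b - 2)*(b^2 - 10*b + 25) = (b - 5)*(b - 2)*(b - 5)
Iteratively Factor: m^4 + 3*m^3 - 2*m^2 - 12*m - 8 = (m + 2)*(m^3 + m^2 - 4*m - 4) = (m - 2)*(m + 2)*(m^2 + 3*m + 2) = (m - 2)*(m + 1)*(m + 2)*(m + 2)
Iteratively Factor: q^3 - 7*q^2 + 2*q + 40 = (q + 2)*(q^2 - 9*q + 20) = (q - 4)*(q + 2)*(q - 5)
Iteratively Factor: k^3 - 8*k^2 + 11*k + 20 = (k - 5)*(k^2 - 3*k - 4) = (k - 5)*(k - 4)*(k + 1)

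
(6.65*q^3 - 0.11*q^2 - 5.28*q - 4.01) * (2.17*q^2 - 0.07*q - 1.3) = 14.4305*q^5 - 0.7042*q^4 - 20.0949*q^3 - 8.1891*q^2 + 7.1447*q + 5.213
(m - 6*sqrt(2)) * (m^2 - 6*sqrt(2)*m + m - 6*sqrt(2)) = m^3 - 12*sqrt(2)*m^2 + m^2 - 12*sqrt(2)*m + 72*m + 72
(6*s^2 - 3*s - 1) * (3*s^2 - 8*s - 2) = 18*s^4 - 57*s^3 + 9*s^2 + 14*s + 2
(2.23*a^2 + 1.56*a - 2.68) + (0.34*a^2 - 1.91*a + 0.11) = 2.57*a^2 - 0.35*a - 2.57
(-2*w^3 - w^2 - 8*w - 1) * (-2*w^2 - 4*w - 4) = 4*w^5 + 10*w^4 + 28*w^3 + 38*w^2 + 36*w + 4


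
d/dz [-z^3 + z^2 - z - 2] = -3*z^2 + 2*z - 1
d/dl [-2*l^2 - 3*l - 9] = -4*l - 3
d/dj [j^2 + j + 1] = 2*j + 1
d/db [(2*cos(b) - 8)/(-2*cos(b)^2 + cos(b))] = 4*(-sin(b) - 2*sin(b)/cos(b)^2 + 8*tan(b))/(2*cos(b) - 1)^2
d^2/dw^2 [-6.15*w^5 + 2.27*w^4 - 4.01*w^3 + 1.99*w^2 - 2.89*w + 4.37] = -123.0*w^3 + 27.24*w^2 - 24.06*w + 3.98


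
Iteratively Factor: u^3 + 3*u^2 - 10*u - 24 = (u + 2)*(u^2 + u - 12) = (u + 2)*(u + 4)*(u - 3)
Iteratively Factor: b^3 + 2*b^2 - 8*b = (b + 4)*(b^2 - 2*b) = b*(b + 4)*(b - 2)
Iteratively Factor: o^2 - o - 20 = (o + 4)*(o - 5)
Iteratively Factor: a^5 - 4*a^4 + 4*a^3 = (a - 2)*(a^4 - 2*a^3) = a*(a - 2)*(a^3 - 2*a^2) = a^2*(a - 2)*(a^2 - 2*a) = a^3*(a - 2)*(a - 2)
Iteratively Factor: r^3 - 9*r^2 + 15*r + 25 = (r - 5)*(r^2 - 4*r - 5) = (r - 5)*(r + 1)*(r - 5)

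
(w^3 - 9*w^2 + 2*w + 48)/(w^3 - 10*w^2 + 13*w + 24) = (w + 2)/(w + 1)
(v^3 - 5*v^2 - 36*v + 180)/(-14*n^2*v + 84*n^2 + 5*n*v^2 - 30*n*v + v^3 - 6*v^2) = (v^2 + v - 30)/(-14*n^2 + 5*n*v + v^2)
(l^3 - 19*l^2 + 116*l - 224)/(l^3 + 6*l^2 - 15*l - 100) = (l^2 - 15*l + 56)/(l^2 + 10*l + 25)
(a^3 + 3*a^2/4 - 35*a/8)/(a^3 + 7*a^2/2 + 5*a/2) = (a - 7/4)/(a + 1)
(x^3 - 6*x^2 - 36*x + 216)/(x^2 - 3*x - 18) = (x^2 - 36)/(x + 3)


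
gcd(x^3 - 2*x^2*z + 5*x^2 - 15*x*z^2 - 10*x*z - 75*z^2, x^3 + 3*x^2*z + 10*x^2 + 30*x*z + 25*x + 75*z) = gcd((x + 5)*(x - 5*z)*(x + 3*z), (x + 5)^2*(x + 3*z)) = x^2 + 3*x*z + 5*x + 15*z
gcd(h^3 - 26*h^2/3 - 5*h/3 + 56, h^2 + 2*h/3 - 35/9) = h + 7/3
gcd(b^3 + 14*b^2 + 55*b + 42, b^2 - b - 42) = b + 6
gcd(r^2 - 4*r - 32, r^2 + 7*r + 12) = r + 4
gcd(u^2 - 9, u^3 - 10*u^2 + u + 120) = u + 3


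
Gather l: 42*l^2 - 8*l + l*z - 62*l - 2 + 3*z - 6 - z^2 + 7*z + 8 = 42*l^2 + l*(z - 70) - z^2 + 10*z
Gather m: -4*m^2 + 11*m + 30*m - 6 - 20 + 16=-4*m^2 + 41*m - 10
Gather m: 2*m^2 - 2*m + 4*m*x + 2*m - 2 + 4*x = 2*m^2 + 4*m*x + 4*x - 2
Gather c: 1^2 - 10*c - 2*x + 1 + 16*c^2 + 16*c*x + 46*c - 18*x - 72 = 16*c^2 + c*(16*x + 36) - 20*x - 70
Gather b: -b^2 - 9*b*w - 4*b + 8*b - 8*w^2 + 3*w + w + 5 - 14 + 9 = -b^2 + b*(4 - 9*w) - 8*w^2 + 4*w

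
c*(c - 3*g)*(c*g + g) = c^3*g - 3*c^2*g^2 + c^2*g - 3*c*g^2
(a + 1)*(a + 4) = a^2 + 5*a + 4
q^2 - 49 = (q - 7)*(q + 7)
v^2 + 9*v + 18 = (v + 3)*(v + 6)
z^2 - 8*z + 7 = (z - 7)*(z - 1)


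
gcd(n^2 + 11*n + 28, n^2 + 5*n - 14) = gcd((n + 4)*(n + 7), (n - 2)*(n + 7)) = n + 7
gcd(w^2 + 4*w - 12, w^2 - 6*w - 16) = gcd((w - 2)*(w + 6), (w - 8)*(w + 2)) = 1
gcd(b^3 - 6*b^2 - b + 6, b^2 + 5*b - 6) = b - 1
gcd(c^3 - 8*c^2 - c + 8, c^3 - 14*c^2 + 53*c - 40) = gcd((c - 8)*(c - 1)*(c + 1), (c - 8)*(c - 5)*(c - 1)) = c^2 - 9*c + 8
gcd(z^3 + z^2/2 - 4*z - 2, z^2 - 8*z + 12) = z - 2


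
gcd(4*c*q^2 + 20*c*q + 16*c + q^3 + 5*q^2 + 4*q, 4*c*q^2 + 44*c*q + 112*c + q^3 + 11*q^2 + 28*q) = 4*c*q + 16*c + q^2 + 4*q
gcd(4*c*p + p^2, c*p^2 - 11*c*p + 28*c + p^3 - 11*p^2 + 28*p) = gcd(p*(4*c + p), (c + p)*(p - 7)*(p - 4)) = 1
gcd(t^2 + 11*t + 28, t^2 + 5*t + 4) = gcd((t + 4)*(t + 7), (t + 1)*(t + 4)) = t + 4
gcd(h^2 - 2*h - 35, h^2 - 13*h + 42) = h - 7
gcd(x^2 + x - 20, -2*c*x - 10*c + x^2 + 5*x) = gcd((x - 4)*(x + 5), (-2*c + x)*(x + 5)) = x + 5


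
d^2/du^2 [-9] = 0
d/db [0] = 0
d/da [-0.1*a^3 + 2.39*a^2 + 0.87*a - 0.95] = -0.3*a^2 + 4.78*a + 0.87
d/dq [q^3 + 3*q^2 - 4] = 3*q*(q + 2)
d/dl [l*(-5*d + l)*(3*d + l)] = -15*d^2 - 4*d*l + 3*l^2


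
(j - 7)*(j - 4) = j^2 - 11*j + 28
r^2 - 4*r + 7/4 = (r - 7/2)*(r - 1/2)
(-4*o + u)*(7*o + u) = -28*o^2 + 3*o*u + u^2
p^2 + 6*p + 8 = (p + 2)*(p + 4)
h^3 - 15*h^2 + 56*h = h*(h - 8)*(h - 7)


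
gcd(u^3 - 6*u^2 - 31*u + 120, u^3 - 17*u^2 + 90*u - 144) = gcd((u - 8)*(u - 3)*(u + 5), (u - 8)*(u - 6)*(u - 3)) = u^2 - 11*u + 24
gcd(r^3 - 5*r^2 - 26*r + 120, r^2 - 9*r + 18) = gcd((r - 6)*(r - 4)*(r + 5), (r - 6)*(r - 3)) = r - 6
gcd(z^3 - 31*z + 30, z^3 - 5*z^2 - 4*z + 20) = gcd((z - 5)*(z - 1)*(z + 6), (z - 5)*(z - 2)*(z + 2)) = z - 5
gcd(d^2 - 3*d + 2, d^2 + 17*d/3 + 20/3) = 1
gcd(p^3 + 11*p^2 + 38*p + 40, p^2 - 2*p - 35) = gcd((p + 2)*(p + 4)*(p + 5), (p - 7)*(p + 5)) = p + 5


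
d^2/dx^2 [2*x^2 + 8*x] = 4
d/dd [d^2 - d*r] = 2*d - r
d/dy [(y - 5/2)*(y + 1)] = 2*y - 3/2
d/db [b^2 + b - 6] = 2*b + 1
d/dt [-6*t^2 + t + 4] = 1 - 12*t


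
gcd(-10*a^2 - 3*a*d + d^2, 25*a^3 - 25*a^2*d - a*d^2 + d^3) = 5*a - d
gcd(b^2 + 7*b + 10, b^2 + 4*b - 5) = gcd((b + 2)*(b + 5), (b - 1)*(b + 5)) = b + 5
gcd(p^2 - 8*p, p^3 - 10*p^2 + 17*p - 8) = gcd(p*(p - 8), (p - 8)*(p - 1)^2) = p - 8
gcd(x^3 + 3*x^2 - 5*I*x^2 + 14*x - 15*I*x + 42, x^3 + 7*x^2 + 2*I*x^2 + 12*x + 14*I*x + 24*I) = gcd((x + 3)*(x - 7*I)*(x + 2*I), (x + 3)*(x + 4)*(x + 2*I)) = x^2 + x*(3 + 2*I) + 6*I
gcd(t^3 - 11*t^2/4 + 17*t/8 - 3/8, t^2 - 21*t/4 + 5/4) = t - 1/4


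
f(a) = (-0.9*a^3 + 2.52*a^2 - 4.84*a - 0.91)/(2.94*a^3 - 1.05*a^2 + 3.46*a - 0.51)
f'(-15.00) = -0.00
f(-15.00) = -0.36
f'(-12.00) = -0.01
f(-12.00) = -0.37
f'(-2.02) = -0.17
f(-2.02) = -0.74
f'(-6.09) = -0.03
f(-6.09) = -0.45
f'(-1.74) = -0.19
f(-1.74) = -0.79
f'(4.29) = -0.00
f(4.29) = -0.20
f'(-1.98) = -0.18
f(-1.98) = -0.74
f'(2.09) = 0.16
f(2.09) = -0.28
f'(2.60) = 0.06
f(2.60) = -0.23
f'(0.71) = 2.51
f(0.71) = -1.38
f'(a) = (-8.82*a^2 + 2.1*a - 3.46)*(-0.9*a^3 + 2.52*a^2 - 4.84*a - 0.91)/(2.94*a^3 - 1.05*a^2 + 3.46*a - 0.51)^2 + (-2.7*a^2 + 5.04*a - 4.84)/(2.94*a^3 - 1.05*a^2 + 3.46*a - 0.51) = (-6.4638*a^4 + 22.2312*a^3 + 13.0404*a^2 - 4.4814*a + 5.617)/(8.6436*a^6 - 6.174*a^5 + 21.4473*a^4 - 10.2648*a^3 + 13.0426*a^2 - 3.5292*a + 0.2601)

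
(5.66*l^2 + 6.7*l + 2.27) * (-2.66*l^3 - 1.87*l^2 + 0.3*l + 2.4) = -15.0556*l^5 - 28.4062*l^4 - 16.8692*l^3 + 11.3491*l^2 + 16.761*l + 5.448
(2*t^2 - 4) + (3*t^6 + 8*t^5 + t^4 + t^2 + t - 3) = 3*t^6 + 8*t^5 + t^4 + 3*t^2 + t - 7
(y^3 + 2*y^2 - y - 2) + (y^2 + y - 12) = y^3 + 3*y^2 - 14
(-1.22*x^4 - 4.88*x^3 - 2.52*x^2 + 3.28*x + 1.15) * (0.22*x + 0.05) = -0.2684*x^5 - 1.1346*x^4 - 0.7984*x^3 + 0.5956*x^2 + 0.417*x + 0.0575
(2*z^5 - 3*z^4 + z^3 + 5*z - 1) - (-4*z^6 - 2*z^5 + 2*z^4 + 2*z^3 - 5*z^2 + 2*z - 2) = 4*z^6 + 4*z^5 - 5*z^4 - z^3 + 5*z^2 + 3*z + 1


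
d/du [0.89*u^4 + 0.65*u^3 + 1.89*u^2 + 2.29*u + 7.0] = 3.56*u^3 + 1.95*u^2 + 3.78*u + 2.29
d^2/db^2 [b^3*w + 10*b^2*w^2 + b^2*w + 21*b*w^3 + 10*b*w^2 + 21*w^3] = 2*w*(3*b + 10*w + 1)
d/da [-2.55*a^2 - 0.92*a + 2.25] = -5.1*a - 0.92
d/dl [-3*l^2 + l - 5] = 1 - 6*l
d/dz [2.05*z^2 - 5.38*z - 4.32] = 4.1*z - 5.38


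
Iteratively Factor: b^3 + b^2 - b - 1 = (b + 1)*(b^2 - 1) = (b + 1)^2*(b - 1)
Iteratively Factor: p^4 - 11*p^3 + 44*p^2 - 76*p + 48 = (p - 4)*(p^3 - 7*p^2 + 16*p - 12) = (p - 4)*(p - 2)*(p^2 - 5*p + 6) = (p - 4)*(p - 3)*(p - 2)*(p - 2)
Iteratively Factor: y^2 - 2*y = (y)*(y - 2)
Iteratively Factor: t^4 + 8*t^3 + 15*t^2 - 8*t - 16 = (t + 4)*(t^3 + 4*t^2 - t - 4) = (t - 1)*(t + 4)*(t^2 + 5*t + 4) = (t - 1)*(t + 4)^2*(t + 1)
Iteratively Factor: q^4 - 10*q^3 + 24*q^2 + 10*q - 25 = (q - 5)*(q^3 - 5*q^2 - q + 5) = (q - 5)*(q - 1)*(q^2 - 4*q - 5) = (q - 5)*(q - 1)*(q + 1)*(q - 5)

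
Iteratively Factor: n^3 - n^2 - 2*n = (n + 1)*(n^2 - 2*n) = (n - 2)*(n + 1)*(n)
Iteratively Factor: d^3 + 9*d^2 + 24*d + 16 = (d + 1)*(d^2 + 8*d + 16) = (d + 1)*(d + 4)*(d + 4)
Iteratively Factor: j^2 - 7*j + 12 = (j - 3)*(j - 4)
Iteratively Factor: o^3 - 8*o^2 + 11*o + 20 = (o + 1)*(o^2 - 9*o + 20) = (o - 5)*(o + 1)*(o - 4)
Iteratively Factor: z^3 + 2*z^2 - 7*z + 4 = (z - 1)*(z^2 + 3*z - 4) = (z - 1)*(z + 4)*(z - 1)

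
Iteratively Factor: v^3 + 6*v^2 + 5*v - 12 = (v + 3)*(v^2 + 3*v - 4) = (v + 3)*(v + 4)*(v - 1)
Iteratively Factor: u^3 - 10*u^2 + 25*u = (u - 5)*(u^2 - 5*u) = u*(u - 5)*(u - 5)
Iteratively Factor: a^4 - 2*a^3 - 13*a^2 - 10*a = (a)*(a^3 - 2*a^2 - 13*a - 10) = a*(a + 2)*(a^2 - 4*a - 5) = a*(a + 1)*(a + 2)*(a - 5)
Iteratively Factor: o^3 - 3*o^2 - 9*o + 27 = (o + 3)*(o^2 - 6*o + 9) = (o - 3)*(o + 3)*(o - 3)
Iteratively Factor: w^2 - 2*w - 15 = (w + 3)*(w - 5)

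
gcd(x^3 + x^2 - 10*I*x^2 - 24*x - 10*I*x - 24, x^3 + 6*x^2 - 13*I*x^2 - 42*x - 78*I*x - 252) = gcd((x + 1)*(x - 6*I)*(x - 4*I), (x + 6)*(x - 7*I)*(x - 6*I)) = x - 6*I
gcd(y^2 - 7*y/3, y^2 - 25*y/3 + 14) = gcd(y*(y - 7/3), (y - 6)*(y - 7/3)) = y - 7/3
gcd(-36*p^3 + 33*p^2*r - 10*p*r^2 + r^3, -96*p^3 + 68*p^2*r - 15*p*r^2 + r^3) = 12*p^2 - 7*p*r + r^2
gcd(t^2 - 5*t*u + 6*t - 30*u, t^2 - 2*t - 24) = 1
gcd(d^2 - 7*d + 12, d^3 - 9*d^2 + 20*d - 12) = 1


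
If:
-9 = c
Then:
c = -9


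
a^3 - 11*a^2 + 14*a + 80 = (a - 8)*(a - 5)*(a + 2)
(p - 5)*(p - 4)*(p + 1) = p^3 - 8*p^2 + 11*p + 20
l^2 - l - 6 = (l - 3)*(l + 2)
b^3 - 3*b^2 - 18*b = b*(b - 6)*(b + 3)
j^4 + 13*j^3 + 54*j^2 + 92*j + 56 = (j + 2)^3*(j + 7)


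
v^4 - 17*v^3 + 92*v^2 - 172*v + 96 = (v - 8)*(v - 6)*(v - 2)*(v - 1)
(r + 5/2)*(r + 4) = r^2 + 13*r/2 + 10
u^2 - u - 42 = (u - 7)*(u + 6)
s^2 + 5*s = s*(s + 5)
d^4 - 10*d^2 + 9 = (d - 3)*(d - 1)*(d + 1)*(d + 3)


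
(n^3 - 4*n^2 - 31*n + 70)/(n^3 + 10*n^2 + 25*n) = (n^2 - 9*n + 14)/(n*(n + 5))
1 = 1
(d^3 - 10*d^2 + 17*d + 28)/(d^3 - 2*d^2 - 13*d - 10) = (d^2 - 11*d + 28)/(d^2 - 3*d - 10)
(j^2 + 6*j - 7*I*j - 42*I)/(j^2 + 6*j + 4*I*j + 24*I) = (j - 7*I)/(j + 4*I)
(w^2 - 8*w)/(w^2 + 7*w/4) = 4*(w - 8)/(4*w + 7)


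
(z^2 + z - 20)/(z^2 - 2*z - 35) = (z - 4)/(z - 7)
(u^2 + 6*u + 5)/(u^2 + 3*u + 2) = (u + 5)/(u + 2)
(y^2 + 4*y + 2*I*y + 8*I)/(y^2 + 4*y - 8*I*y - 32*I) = (y + 2*I)/(y - 8*I)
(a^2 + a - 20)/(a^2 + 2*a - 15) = (a - 4)/(a - 3)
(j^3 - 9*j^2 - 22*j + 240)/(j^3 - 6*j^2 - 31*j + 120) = (j - 6)/(j - 3)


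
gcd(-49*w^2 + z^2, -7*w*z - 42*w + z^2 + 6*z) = -7*w + z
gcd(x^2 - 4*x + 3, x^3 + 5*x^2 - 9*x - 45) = x - 3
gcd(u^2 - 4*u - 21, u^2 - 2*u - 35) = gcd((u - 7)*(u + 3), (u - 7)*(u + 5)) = u - 7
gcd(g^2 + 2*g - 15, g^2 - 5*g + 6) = g - 3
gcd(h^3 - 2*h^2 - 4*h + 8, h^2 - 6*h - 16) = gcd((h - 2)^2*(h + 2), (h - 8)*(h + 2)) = h + 2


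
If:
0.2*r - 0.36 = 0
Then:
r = 1.80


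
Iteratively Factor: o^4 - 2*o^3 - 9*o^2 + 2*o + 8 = (o - 4)*(o^3 + 2*o^2 - o - 2) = (o - 4)*(o + 1)*(o^2 + o - 2) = (o - 4)*(o - 1)*(o + 1)*(o + 2)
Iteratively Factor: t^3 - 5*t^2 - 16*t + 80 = (t - 4)*(t^2 - t - 20) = (t - 4)*(t + 4)*(t - 5)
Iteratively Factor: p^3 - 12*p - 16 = (p - 4)*(p^2 + 4*p + 4) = (p - 4)*(p + 2)*(p + 2)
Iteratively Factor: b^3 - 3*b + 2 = (b + 2)*(b^2 - 2*b + 1) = (b - 1)*(b + 2)*(b - 1)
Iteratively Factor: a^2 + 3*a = (a + 3)*(a)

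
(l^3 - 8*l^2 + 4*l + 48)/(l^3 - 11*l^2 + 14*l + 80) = (l^2 - 10*l + 24)/(l^2 - 13*l + 40)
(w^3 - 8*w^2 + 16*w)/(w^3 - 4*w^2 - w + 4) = w*(w - 4)/(w^2 - 1)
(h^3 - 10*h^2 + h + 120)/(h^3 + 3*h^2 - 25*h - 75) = (h - 8)/(h + 5)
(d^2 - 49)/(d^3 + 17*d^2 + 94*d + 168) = (d - 7)/(d^2 + 10*d + 24)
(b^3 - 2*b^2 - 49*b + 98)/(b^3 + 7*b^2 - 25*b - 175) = (b^2 - 9*b + 14)/(b^2 - 25)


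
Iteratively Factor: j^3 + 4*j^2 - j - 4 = (j + 1)*(j^2 + 3*j - 4) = (j - 1)*(j + 1)*(j + 4)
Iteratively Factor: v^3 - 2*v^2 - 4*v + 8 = (v - 2)*(v^2 - 4) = (v - 2)^2*(v + 2)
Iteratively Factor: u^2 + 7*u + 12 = (u + 3)*(u + 4)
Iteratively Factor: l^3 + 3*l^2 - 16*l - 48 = (l - 4)*(l^2 + 7*l + 12) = (l - 4)*(l + 4)*(l + 3)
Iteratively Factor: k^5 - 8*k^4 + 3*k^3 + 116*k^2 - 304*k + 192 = (k - 3)*(k^4 - 5*k^3 - 12*k^2 + 80*k - 64) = (k - 3)*(k + 4)*(k^3 - 9*k^2 + 24*k - 16) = (k - 3)*(k - 1)*(k + 4)*(k^2 - 8*k + 16) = (k - 4)*(k - 3)*(k - 1)*(k + 4)*(k - 4)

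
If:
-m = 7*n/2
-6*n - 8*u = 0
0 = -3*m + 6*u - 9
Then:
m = -21/4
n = 3/2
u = -9/8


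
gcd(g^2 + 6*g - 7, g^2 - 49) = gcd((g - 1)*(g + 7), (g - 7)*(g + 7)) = g + 7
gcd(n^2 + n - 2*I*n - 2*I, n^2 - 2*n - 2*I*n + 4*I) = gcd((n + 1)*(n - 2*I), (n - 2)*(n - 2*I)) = n - 2*I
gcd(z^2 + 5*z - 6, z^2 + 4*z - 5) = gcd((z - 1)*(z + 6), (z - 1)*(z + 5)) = z - 1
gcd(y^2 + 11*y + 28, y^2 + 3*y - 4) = y + 4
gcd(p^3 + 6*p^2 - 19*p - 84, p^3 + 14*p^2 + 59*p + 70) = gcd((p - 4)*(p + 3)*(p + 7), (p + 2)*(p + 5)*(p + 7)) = p + 7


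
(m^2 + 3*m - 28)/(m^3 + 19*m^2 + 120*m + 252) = (m - 4)/(m^2 + 12*m + 36)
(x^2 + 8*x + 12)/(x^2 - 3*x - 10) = (x + 6)/(x - 5)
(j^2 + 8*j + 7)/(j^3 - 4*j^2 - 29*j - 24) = (j + 7)/(j^2 - 5*j - 24)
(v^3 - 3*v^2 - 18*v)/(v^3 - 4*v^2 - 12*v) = (v + 3)/(v + 2)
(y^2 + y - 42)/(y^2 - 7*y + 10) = (y^2 + y - 42)/(y^2 - 7*y + 10)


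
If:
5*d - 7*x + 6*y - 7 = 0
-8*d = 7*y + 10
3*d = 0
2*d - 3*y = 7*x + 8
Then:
No Solution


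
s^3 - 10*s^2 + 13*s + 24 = (s - 8)*(s - 3)*(s + 1)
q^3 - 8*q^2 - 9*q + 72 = (q - 8)*(q - 3)*(q + 3)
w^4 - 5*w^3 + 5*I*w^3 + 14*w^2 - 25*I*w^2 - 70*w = w*(w - 5)*(w - 2*I)*(w + 7*I)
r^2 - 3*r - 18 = (r - 6)*(r + 3)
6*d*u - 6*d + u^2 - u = (6*d + u)*(u - 1)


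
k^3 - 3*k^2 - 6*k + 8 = (k - 4)*(k - 1)*(k + 2)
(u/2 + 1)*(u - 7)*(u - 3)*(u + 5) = u^4/2 - 3*u^3/2 - 39*u^2/2 + 47*u/2 + 105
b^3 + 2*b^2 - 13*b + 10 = (b - 2)*(b - 1)*(b + 5)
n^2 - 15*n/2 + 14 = (n - 4)*(n - 7/2)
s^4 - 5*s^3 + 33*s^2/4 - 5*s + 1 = (s - 2)^2*(s - 1/2)^2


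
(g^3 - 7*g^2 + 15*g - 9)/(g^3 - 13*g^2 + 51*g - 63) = (g - 1)/(g - 7)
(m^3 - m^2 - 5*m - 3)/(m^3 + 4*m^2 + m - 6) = (m^3 - m^2 - 5*m - 3)/(m^3 + 4*m^2 + m - 6)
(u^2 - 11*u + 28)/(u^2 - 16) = (u - 7)/(u + 4)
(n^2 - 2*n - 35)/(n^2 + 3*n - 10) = (n - 7)/(n - 2)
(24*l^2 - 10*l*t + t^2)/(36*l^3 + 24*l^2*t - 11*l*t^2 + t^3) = (-4*l + t)/(-6*l^2 - 5*l*t + t^2)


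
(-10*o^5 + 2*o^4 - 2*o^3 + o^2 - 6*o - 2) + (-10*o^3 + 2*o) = -10*o^5 + 2*o^4 - 12*o^3 + o^2 - 4*o - 2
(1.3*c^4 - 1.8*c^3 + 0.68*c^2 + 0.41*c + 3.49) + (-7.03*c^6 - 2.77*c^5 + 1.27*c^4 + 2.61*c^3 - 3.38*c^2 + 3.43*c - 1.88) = -7.03*c^6 - 2.77*c^5 + 2.57*c^4 + 0.81*c^3 - 2.7*c^2 + 3.84*c + 1.61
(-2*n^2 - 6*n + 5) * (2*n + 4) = -4*n^3 - 20*n^2 - 14*n + 20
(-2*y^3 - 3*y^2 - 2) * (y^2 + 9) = -2*y^5 - 3*y^4 - 18*y^3 - 29*y^2 - 18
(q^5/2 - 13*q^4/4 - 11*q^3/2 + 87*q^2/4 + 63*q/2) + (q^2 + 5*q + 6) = q^5/2 - 13*q^4/4 - 11*q^3/2 + 91*q^2/4 + 73*q/2 + 6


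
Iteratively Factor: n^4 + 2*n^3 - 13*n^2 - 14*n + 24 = (n - 1)*(n^3 + 3*n^2 - 10*n - 24) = (n - 1)*(n + 4)*(n^2 - n - 6) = (n - 1)*(n + 2)*(n + 4)*(n - 3)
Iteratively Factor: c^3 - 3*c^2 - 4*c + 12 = (c + 2)*(c^2 - 5*c + 6) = (c - 2)*(c + 2)*(c - 3)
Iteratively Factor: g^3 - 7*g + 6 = (g + 3)*(g^2 - 3*g + 2) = (g - 1)*(g + 3)*(g - 2)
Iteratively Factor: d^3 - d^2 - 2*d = (d + 1)*(d^2 - 2*d) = d*(d + 1)*(d - 2)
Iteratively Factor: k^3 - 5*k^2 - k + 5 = (k - 5)*(k^2 - 1) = (k - 5)*(k - 1)*(k + 1)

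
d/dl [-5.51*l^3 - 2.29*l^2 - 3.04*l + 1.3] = -16.53*l^2 - 4.58*l - 3.04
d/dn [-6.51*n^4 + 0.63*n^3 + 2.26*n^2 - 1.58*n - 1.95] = -26.04*n^3 + 1.89*n^2 + 4.52*n - 1.58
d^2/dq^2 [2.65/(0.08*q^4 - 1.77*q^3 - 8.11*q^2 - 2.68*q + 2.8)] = ((-2.544*q^2 + 28.143*q + 42.983)*(-0.08*q^4 + 1.77*q^3 + 8.11*q^2 + 2.68*q - 2.8) - 2.65*(-0.64*q^3 + 10.62*q^2 + 32.44*q + 5.36)*(-0.32*q^3 + 5.31*q^2 + 16.22*q + 2.68))/(-0.08*q^4 + 1.77*q^3 + 8.11*q^2 + 2.68*q - 2.8)^3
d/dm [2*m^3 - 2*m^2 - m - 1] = 6*m^2 - 4*m - 1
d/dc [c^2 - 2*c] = 2*c - 2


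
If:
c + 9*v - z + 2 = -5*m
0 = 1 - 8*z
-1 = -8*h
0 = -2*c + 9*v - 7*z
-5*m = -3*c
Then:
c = -11/24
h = 1/8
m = -11/40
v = -1/216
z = 1/8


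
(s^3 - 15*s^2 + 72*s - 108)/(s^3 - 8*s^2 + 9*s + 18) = (s - 6)/(s + 1)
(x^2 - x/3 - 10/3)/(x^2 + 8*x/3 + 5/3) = (x - 2)/(x + 1)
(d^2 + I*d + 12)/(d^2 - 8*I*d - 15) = (d + 4*I)/(d - 5*I)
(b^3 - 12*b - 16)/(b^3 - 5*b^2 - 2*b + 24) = (b + 2)/(b - 3)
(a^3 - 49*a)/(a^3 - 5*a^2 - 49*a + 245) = a/(a - 5)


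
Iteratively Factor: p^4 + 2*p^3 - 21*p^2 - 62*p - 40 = (p - 5)*(p^3 + 7*p^2 + 14*p + 8) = (p - 5)*(p + 1)*(p^2 + 6*p + 8) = (p - 5)*(p + 1)*(p + 4)*(p + 2)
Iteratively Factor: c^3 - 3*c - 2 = (c + 1)*(c^2 - c - 2) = (c + 1)^2*(c - 2)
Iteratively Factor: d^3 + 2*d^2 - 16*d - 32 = (d - 4)*(d^2 + 6*d + 8) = (d - 4)*(d + 4)*(d + 2)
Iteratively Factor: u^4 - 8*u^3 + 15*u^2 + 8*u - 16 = (u + 1)*(u^3 - 9*u^2 + 24*u - 16) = (u - 1)*(u + 1)*(u^2 - 8*u + 16) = (u - 4)*(u - 1)*(u + 1)*(u - 4)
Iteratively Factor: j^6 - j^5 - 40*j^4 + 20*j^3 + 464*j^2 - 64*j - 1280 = (j + 4)*(j^5 - 5*j^4 - 20*j^3 + 100*j^2 + 64*j - 320) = (j + 2)*(j + 4)*(j^4 - 7*j^3 - 6*j^2 + 112*j - 160) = (j + 2)*(j + 4)^2*(j^3 - 11*j^2 + 38*j - 40) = (j - 5)*(j + 2)*(j + 4)^2*(j^2 - 6*j + 8) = (j - 5)*(j - 2)*(j + 2)*(j + 4)^2*(j - 4)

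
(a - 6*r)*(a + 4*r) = a^2 - 2*a*r - 24*r^2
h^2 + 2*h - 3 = (h - 1)*(h + 3)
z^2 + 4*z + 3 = (z + 1)*(z + 3)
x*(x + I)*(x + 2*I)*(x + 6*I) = x^4 + 9*I*x^3 - 20*x^2 - 12*I*x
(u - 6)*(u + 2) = u^2 - 4*u - 12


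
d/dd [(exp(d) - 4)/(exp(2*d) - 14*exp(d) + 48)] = (-2*(exp(d) - 7)*(exp(d) - 4) + exp(2*d) - 14*exp(d) + 48)*exp(d)/(exp(2*d) - 14*exp(d) + 48)^2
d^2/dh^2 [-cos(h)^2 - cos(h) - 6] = cos(h) + 2*cos(2*h)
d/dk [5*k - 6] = 5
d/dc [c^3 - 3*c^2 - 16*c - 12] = 3*c^2 - 6*c - 16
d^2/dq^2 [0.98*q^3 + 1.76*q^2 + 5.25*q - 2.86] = 5.88*q + 3.52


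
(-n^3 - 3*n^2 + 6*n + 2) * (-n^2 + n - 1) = n^5 + 2*n^4 - 8*n^3 + 7*n^2 - 4*n - 2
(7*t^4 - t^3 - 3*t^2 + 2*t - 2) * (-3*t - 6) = -21*t^5 - 39*t^4 + 15*t^3 + 12*t^2 - 6*t + 12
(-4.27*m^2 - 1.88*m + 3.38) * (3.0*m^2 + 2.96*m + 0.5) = -12.81*m^4 - 18.2792*m^3 + 2.4402*m^2 + 9.0648*m + 1.69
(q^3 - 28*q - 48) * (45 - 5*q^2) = -5*q^5 + 185*q^3 + 240*q^2 - 1260*q - 2160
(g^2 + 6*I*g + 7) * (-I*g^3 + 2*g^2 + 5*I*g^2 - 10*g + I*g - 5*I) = -I*g^5 + 8*g^4 + 5*I*g^4 - 40*g^3 + 6*I*g^3 + 8*g^2 - 30*I*g^2 - 40*g + 7*I*g - 35*I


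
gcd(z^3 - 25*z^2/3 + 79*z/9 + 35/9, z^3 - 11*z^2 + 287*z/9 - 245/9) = z^2 - 26*z/3 + 35/3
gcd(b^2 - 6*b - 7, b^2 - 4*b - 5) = b + 1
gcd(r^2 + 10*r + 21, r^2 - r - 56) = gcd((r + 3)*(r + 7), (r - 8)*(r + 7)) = r + 7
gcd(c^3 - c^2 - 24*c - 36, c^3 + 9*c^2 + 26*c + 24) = c^2 + 5*c + 6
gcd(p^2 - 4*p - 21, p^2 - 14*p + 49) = p - 7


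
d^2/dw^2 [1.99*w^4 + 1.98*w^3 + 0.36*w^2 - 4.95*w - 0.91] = 23.88*w^2 + 11.88*w + 0.72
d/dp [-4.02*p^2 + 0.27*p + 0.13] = 0.27 - 8.04*p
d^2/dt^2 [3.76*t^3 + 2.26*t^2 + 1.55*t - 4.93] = 22.56*t + 4.52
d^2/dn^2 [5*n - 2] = 0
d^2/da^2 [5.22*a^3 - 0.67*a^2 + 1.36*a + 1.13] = 31.32*a - 1.34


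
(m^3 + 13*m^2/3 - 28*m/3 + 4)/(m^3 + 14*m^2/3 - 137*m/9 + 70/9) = 3*(m^2 + 5*m - 6)/(3*m^2 + 16*m - 35)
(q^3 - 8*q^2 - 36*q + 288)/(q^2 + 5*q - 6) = (q^2 - 14*q + 48)/(q - 1)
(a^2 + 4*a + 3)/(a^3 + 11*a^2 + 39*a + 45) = (a + 1)/(a^2 + 8*a + 15)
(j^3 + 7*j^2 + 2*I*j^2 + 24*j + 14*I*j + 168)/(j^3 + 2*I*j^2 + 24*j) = (j + 7)/j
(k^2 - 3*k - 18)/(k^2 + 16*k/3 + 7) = 3*(k - 6)/(3*k + 7)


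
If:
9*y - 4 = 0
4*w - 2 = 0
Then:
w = 1/2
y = 4/9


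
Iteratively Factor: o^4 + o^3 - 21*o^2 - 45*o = (o + 3)*(o^3 - 2*o^2 - 15*o) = o*(o + 3)*(o^2 - 2*o - 15) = o*(o - 5)*(o + 3)*(o + 3)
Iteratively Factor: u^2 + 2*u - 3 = (u + 3)*(u - 1)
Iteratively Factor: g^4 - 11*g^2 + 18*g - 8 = (g - 1)*(g^3 + g^2 - 10*g + 8) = (g - 1)^2*(g^2 + 2*g - 8) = (g - 2)*(g - 1)^2*(g + 4)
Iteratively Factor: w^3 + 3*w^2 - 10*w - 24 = (w - 3)*(w^2 + 6*w + 8) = (w - 3)*(w + 4)*(w + 2)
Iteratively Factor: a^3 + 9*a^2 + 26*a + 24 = (a + 3)*(a^2 + 6*a + 8) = (a + 3)*(a + 4)*(a + 2)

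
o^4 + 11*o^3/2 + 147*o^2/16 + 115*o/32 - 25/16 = (o - 1/4)*(o + 5/4)*(o + 2)*(o + 5/2)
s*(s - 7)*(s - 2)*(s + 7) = s^4 - 2*s^3 - 49*s^2 + 98*s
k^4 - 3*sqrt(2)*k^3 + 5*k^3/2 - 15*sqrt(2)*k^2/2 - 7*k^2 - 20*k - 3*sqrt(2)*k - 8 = (k + 1/2)*(k + 2)*(k - 4*sqrt(2))*(k + sqrt(2))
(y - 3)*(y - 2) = y^2 - 5*y + 6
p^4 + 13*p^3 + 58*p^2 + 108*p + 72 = (p + 2)^2*(p + 3)*(p + 6)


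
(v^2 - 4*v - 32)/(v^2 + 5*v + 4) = (v - 8)/(v + 1)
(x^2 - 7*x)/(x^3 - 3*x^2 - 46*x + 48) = x*(x - 7)/(x^3 - 3*x^2 - 46*x + 48)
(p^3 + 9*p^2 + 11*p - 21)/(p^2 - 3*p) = (p^3 + 9*p^2 + 11*p - 21)/(p*(p - 3))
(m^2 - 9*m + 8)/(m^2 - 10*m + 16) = (m - 1)/(m - 2)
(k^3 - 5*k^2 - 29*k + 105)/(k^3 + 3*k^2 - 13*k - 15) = (k - 7)/(k + 1)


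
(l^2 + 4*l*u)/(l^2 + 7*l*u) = (l + 4*u)/(l + 7*u)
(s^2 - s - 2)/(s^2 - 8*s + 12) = (s + 1)/(s - 6)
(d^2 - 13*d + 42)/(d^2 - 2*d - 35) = (d - 6)/(d + 5)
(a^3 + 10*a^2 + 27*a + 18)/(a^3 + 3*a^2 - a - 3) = (a + 6)/(a - 1)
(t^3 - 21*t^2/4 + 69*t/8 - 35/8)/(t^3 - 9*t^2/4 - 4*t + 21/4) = (8*t^2 - 34*t + 35)/(2*(4*t^2 - 5*t - 21))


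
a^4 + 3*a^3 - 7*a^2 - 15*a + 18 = (a - 2)*(a - 1)*(a + 3)^2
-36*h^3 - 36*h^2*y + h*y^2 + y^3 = (-6*h + y)*(h + y)*(6*h + y)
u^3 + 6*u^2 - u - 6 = (u - 1)*(u + 1)*(u + 6)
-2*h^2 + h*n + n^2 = (-h + n)*(2*h + n)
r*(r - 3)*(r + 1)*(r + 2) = r^4 - 7*r^2 - 6*r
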